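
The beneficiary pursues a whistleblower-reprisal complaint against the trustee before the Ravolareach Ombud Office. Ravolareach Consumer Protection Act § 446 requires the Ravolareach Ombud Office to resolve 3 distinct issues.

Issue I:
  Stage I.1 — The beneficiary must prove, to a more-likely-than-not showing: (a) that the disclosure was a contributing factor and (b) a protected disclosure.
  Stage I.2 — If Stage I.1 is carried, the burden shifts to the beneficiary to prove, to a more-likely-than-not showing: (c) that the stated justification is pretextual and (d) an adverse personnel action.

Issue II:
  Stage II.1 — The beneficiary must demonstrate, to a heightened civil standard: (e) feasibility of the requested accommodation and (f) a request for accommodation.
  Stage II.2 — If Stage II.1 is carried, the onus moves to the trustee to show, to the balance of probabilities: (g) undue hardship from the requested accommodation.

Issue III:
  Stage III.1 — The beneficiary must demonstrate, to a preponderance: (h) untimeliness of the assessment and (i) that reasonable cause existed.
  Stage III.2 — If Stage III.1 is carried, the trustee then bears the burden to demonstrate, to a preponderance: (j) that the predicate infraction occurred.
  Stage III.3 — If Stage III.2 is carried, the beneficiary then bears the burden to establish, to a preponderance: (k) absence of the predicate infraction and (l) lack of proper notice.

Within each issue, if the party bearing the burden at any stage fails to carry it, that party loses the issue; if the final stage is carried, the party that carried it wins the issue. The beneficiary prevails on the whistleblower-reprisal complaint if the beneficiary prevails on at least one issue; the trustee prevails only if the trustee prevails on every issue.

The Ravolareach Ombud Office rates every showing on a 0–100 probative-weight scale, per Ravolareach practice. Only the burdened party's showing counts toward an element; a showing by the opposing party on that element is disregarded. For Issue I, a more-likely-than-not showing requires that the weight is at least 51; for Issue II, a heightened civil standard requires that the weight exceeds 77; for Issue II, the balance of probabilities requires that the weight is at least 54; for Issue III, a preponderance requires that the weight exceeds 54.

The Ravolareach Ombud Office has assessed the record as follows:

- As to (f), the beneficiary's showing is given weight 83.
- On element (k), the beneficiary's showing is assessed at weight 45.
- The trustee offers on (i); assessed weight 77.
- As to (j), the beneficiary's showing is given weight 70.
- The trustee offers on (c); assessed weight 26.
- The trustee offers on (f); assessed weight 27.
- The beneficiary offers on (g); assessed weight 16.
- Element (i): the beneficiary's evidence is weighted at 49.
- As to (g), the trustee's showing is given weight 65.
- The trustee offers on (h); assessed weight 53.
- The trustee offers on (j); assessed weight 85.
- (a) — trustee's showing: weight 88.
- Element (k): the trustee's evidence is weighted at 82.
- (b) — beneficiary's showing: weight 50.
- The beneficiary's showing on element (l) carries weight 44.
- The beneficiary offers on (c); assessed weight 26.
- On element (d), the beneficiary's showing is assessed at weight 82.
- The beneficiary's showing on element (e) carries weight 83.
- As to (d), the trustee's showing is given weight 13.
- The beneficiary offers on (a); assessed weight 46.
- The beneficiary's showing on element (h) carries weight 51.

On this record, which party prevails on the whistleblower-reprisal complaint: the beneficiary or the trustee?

trustee

— Issue I —
At Stage I.1 the beneficiary must meet a more-likely-than-not showing (weight is at least 51): on (a) the weight is 46 (the trustee's 88 is given no effect), which does not reach 51, so (a) does not meet the standard; on (b) the weight is 50, < 51, so (b) does not meet the standard.
  Not every element is met, so the beneficiary fails to carry Stage I.1.
The analysis ends at Stage I.1; the trustee prevails on this issue.
— Issue II —
Stage II.1 — burden on beneficiary; standard: a heightened civil standard (weight exceeds 77).
    (e): 83 > 77 [met]
    (f): 83 (trustee's 27 disregarded) > 77 [met]
  The beneficiary carries Stage II.1; the trustee now bears the burden.
Stage II.2 — burden on trustee; standard: the balance of probabilities (weight is at least 54).
    (g): 65 (beneficiary's 16 disregarded) ≥ 54 [met]
  All elements met at the final stage.
With every stage satisfied, the trustee prevails on this issue.
— Issue III —
Stage III.1 — burden on beneficiary; standard: a preponderance (weight exceeds 54).
    (h): 51 (trustee's 53 disregarded) ≤ 54 [not met]
    (i): 49 (trustee's 77 disregarded) ≤ 54 [not met]
  Not every element is met, so the beneficiary fails to carry Stage III.1.
The trustee prevails on this issue.
Per-issue: Issue I → trustee; Issue II → trustee; Issue III → trustee. The beneficiary must prevail on at least one issue; overall, the trustee prevails.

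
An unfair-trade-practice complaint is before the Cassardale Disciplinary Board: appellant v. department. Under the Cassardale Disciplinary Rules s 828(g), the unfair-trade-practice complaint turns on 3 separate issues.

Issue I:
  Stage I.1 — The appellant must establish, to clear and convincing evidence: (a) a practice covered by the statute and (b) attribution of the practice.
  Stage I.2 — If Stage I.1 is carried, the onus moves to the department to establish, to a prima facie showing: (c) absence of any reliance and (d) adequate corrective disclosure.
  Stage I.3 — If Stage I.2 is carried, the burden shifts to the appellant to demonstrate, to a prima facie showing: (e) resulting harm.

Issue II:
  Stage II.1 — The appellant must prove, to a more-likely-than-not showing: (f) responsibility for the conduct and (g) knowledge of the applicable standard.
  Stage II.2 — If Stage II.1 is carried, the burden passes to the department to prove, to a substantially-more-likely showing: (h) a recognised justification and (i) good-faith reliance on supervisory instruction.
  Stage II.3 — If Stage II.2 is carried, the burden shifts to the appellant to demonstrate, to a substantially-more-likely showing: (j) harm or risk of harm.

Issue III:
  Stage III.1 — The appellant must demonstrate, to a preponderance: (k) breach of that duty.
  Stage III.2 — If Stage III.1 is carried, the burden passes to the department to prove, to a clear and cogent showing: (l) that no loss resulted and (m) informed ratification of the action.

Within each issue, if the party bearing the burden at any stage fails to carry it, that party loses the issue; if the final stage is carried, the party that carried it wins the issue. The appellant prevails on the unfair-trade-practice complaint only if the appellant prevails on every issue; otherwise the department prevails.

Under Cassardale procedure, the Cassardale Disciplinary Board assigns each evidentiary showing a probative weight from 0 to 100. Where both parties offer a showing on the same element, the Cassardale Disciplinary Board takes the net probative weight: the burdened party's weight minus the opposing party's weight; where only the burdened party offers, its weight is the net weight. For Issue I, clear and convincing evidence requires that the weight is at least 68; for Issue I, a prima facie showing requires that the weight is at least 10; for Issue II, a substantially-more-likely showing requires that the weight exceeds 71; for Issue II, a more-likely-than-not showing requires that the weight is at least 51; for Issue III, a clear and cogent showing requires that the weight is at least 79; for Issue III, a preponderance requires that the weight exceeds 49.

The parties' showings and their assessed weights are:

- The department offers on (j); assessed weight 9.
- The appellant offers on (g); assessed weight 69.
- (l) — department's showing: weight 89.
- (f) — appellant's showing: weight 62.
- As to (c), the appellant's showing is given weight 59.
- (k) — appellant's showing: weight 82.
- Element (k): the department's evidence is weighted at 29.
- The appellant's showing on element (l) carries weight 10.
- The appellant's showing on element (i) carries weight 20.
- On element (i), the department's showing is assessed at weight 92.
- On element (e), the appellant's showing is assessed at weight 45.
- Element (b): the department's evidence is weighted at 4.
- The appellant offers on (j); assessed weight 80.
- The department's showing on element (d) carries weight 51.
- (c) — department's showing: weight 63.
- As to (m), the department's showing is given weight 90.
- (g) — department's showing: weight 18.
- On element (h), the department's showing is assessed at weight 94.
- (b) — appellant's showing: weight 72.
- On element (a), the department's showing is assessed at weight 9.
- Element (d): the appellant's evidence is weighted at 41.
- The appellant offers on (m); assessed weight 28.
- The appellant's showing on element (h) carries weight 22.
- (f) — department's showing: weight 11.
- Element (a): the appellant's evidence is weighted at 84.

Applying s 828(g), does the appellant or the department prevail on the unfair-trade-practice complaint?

department

— Issue I —
Stage I.1 (appellant, clear and convincing evidence, weight is at least 68): (a) net 84−9=75 ≥ 68 — meets; (b) net 72−4=68 ≥ 68 — meets.
  Stage I.1 is satisfied; the onus moves to the department.
Stage I.2 (department, a prima facie showing, weight is at least 10): (c) net 63−59=4 < 10 — fails; (d) net 51−41=10 ≥ 10 — meets.
  Stage I.2 not carried; the department fails its burden.
The analysis ends at Stage I.2; the appellant prevails on this issue.
— Issue II —
Stage II.1 (appellant, a more-likely-than-not showing, weight is at least 51): (f) net 62−11=51 ≥ 51 — meets; (g) net 69−18=51 ≥ 51 — meets.
  All elements met. The burden passes to the department.
Stage II.2 (department, a substantially-more-likely showing, weight exceeds 71): (h) net 94−22=72 > 71 — meets; (i) net 92−20=72 > 71 — meets.
  All elements met. The burden passes to the appellant.
Stage II.3 (appellant, a substantially-more-likely showing, weight exceeds 71): (j) net 80−9=71 ≤ 71 — fails.
  Stage II.3 not carried; the appellant fails its burden.
So the department prevails on this issue.
— Issue III —
Stage III.1 (appellant, a preponderance, weight exceeds 49): (k) net 82−29=53 > 49 — meets.
  The appellant carries Stage III.1; the department now bears the burden.
Stage III.2 (department, a clear and cogent showing, weight is at least 79): (l) net 89−10=79 ≥ 79 — meets; (m) net 90−28=62 < 79 — fails.
  The department does not carry Stage III.2.
The appellant prevails on this issue.
Per-issue: Issue I → appellant; Issue II → department; Issue III → appellant. The appellant must prevail on every issue; overall, the department prevails.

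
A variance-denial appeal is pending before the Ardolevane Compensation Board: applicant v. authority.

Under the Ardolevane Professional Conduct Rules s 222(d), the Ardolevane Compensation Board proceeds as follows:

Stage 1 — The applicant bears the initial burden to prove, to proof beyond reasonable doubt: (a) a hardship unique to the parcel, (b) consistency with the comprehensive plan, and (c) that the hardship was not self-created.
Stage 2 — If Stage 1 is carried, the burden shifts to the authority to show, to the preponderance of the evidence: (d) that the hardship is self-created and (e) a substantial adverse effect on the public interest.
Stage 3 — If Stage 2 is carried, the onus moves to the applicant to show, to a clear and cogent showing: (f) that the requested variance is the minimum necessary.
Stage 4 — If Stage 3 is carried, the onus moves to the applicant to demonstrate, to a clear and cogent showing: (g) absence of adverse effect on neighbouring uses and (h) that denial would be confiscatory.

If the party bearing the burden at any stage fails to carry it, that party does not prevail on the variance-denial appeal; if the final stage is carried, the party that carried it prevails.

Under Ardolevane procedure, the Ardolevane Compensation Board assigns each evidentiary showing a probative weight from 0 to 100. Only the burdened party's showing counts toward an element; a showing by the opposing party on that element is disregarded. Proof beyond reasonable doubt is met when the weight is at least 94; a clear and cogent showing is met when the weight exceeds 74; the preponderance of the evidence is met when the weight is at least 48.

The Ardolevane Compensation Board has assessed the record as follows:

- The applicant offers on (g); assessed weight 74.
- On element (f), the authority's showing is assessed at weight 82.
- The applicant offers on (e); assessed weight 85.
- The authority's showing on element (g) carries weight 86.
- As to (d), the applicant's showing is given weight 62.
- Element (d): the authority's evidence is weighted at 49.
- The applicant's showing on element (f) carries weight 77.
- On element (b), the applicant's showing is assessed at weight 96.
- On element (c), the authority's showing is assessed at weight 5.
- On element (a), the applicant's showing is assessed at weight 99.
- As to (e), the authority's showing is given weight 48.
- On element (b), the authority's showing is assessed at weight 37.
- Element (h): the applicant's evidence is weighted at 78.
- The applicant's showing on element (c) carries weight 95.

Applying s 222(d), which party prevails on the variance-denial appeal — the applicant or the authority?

authority

Stage 1 (applicant, proof beyond reasonable doubt, weight is at least 94): (a) 99 ≥ 94 — meets; (b) 96 (authority's 37 disregarded) ≥ 94 — meets; (c) 95 (authority's 5 disregarded) ≥ 94 — meets.
  Stage 1 is satisfied; the onus moves to the authority.
Stage 2 (authority, the preponderance of the evidence, weight is at least 48): (d) 49 (applicant's 62 disregarded) ≥ 48 — meets; (e) 48 (applicant's 85 disregarded) ≥ 48 — meets.
  The authority carries Stage 2; the applicant now bears the burden.
Stage 3 (applicant, a clear and cogent showing, weight exceeds 74): (f) 77 (authority's 82 disregarded) > 74 — meets.
  Stage 3 carried; the burden remains with the applicant.
Stage 4 (applicant, a clear and cogent showing, weight exceeds 74): (g) 74 (authority's 86 disregarded) ≤ 74 — fails; (h) 78 > 74 — meets.
  The applicant does not carry Stage 4.
The authority prevails.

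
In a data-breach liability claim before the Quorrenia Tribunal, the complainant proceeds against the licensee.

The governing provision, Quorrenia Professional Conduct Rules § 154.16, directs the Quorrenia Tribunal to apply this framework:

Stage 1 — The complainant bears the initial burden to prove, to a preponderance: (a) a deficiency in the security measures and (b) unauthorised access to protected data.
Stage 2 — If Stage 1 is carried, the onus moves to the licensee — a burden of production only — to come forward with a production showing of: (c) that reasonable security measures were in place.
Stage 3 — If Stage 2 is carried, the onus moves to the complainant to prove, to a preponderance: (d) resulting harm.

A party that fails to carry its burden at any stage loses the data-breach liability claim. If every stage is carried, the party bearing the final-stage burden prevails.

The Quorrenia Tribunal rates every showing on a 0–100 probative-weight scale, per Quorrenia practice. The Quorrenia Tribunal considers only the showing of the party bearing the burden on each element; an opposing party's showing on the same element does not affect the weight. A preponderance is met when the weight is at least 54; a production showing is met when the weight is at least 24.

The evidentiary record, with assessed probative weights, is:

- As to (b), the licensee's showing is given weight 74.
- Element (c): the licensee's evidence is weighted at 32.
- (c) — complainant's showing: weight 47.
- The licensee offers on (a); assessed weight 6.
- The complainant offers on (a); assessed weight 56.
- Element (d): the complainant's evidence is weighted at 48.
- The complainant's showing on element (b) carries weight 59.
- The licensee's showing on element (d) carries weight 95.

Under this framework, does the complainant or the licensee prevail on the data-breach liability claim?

licensee

At Stage 1 the complainant must meet a preponderance (weight is at least 54): on (a) the weight is 56 (the licensee's 6 is given no effect), ≥ 54, so (a) meets the standard; on (b) the weight is 59 (the licensee's 74 is given no effect), which does reach 54, so (b) meets the standard.
  Stage 1 is satisfied; the onus moves to the licensee.
At Stage 2 the licensee must meet a production showing (weight is at least 24): on (c) the weight is 32 (the complainant's 47 is given no effect), ≥ 24, so (c) meets the standard.
  Stage 2 carried; the burden shifts to the complainant.
At Stage 3 the complainant must meet a preponderance (weight is at least 54): on (d) the weight is 48 (the licensee's 95 is given no effect), which does not reach 54, so (d) does not meet the standard.
  The complainant does not carry Stage 3.
The analysis ends at Stage 3; the licensee prevails.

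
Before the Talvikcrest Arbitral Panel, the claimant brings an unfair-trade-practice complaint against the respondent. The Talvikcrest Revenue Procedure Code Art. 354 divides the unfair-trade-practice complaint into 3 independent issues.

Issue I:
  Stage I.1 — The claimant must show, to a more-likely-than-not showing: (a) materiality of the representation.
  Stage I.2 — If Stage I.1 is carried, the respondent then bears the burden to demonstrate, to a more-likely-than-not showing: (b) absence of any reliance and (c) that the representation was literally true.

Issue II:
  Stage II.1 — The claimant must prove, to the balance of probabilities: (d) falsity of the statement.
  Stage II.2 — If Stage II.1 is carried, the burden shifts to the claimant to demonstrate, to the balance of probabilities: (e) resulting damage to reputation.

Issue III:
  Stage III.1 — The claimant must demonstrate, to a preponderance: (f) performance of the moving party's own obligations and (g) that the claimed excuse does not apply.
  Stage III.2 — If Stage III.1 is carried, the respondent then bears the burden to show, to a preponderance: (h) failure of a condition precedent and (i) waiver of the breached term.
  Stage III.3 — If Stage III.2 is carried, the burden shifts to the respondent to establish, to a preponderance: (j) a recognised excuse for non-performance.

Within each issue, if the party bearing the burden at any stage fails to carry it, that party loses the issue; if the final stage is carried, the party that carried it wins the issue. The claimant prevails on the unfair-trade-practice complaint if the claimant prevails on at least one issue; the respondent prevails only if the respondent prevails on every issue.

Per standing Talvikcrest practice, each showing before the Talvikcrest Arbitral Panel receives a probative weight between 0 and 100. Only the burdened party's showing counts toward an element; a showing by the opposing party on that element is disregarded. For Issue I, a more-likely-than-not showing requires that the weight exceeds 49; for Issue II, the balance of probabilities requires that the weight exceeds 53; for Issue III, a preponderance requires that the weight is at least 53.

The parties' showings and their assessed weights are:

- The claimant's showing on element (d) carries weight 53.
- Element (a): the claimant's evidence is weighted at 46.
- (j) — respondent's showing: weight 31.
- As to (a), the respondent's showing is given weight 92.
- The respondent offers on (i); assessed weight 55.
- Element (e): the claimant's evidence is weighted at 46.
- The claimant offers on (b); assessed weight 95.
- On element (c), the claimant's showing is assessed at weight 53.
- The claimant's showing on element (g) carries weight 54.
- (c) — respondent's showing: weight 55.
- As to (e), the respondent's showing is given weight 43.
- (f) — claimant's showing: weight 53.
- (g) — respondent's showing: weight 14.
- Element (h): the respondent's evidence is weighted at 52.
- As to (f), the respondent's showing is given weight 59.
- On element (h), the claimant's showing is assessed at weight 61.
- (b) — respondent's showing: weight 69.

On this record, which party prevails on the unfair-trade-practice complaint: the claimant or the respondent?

— Issue I —
At Stage I.1 the claimant must meet a more-likely-than-not showing (weight exceeds 49): on (a) the weight is 46 (the respondent's 92 is given no effect), which does not exceed 49, so (a) does not meet the standard.
  The claimant does not carry Stage I.1.
The respondent prevails on this issue.
— Issue II —
Stage II.1 (claimant, the balance of probabilities, weight exceeds 53): (d) 53 ≤ 53 — fails.
  Stage II.1 not carried; the claimant fails its burden.
The respondent prevails on this issue.
— Issue III —
Stage III.1 (claimant, a preponderance, weight is at least 53): (f) 53 (respondent's 59 disregarded) ≥ 53 — meets; (g) 54 (respondent's 14 disregarded) ≥ 53 — meets.
  The claimant carries Stage III.1; the respondent now bears the burden.
Stage III.2 (respondent, a preponderance, weight is at least 53): (h) 52 (claimant's 61 disregarded) < 53 — fails; (i) 55 ≥ 53 — meets.
  Not every element is met, so the respondent fails to carry Stage III.2.
The claimant prevails on this issue.
Per-issue: Issue I → respondent; Issue II → respondent; Issue III → claimant. The claimant must prevail on at least one issue; overall, the claimant prevails.

claimant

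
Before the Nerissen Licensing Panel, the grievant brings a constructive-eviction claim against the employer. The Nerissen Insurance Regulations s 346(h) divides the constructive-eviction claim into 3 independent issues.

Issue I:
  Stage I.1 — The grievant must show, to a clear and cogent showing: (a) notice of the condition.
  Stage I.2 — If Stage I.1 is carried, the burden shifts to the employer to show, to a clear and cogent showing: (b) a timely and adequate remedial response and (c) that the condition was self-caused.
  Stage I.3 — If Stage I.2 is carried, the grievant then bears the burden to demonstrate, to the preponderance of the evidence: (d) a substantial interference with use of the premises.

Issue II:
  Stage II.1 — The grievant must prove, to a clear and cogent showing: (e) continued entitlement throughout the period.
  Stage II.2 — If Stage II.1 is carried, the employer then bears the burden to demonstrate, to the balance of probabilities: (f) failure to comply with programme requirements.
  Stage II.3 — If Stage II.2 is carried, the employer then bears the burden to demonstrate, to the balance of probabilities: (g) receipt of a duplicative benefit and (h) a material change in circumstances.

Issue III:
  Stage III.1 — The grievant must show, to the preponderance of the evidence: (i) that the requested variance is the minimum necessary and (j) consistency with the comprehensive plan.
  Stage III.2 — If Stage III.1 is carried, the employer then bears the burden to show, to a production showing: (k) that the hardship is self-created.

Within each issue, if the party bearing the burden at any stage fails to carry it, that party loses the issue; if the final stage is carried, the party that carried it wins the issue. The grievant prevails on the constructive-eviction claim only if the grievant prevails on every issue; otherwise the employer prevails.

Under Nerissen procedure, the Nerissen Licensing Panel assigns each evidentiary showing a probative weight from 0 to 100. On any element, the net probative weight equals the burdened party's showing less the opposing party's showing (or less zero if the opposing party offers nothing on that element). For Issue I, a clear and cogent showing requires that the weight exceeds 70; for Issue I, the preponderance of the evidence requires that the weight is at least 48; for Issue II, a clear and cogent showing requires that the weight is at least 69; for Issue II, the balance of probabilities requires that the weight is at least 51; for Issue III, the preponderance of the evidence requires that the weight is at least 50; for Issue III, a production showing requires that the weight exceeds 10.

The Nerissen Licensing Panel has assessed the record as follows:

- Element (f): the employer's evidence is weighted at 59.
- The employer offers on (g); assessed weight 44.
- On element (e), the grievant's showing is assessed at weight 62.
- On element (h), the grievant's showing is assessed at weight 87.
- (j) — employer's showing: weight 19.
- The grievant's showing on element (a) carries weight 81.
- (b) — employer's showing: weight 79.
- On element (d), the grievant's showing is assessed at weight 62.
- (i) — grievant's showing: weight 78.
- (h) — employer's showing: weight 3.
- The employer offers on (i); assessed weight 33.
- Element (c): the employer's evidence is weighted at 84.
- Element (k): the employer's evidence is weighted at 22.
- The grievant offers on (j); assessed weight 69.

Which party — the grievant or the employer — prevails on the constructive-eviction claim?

employer

— Issue I —
At Stage I.1 the grievant must meet a clear and cogent showing (weight exceeds 70): on (a) the weight is 81, which does exceed 70, so (a) meets the standard.
  The grievant carries Stage I.1; the employer now bears the burden.
At Stage I.2 the employer must meet a clear and cogent showing (weight exceeds 70): on (b) the weight is 79, > 70, so (b) meets the standard; on (c) the weight is 84, > 70, so (c) meets the standard.
  The employer carries Stage I.2; the grievant now bears the burden.
At Stage I.3 the grievant must meet the preponderance of the evidence (weight is at least 48): on (d) the weight is 62, ≥ 48, so (d) meets the standard.
  Stage I.3 carried; the final stage is satisfied.
With every stage satisfied, the grievant prevails on this issue.
— Issue II —
Stage II.1 (grievant, a clear and cogent showing, weight is at least 69): (e) 62 < 69 — fails.
  Stage II.1 not carried; the grievant fails its burden.
So the employer prevails on this issue.
— Issue III —
Stage III.1 (grievant, the preponderance of the evidence, weight is at least 50): (i) net 78−33=45 < 50 — fails; (j) net 69−19=50 ≥ 50 — meets.
  Not every element is met, so the grievant fails to carry Stage III.1.
The analysis ends at Stage III.1; the employer prevails on this issue.
Per-issue: Issue I → grievant; Issue II → employer; Issue III → employer. The grievant must prevail on every issue; overall, the employer prevails.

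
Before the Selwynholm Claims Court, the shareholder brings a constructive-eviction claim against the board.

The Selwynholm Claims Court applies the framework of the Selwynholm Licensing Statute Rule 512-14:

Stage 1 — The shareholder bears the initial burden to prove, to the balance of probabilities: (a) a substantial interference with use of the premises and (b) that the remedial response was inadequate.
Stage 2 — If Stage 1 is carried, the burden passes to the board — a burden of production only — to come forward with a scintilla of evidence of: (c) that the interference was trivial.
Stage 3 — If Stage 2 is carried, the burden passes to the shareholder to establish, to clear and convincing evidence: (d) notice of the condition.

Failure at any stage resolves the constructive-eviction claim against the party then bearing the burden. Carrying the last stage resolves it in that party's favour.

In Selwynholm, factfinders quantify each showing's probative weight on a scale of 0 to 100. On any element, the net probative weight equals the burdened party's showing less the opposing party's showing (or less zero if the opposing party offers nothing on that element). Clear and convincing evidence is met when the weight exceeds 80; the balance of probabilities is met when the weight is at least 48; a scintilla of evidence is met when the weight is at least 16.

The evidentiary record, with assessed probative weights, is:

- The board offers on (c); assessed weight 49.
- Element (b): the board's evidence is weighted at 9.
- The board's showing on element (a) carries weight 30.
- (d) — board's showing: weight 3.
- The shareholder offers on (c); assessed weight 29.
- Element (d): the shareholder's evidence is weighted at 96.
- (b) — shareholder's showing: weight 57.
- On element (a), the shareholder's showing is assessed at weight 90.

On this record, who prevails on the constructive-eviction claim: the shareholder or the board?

At Stage 1 the shareholder must meet the balance of probabilities (weight is at least 48): on (a) the weight is 90 less the opposing 30 gives net 60, ≥ 48, so (a) meets the standard; on (b) the weight is 57 less the opposing 9 gives net 48, ≥ 48, so (b) meets the standard.
  All elements met. The burden passes to the board.
At Stage 2 the board must meet a scintilla of evidence (weight is at least 16): on (c) the weight is 49 less the opposing 29 gives net 20, ≥ 16, so (c) meets the standard.
  All elements met. The burden passes to the shareholder.
At Stage 3 the shareholder must meet clear and convincing evidence (weight exceeds 80): on (d) the weight is 96 less the opposing 3 gives net 93, > 80, so (d) meets the standard.
  The shareholder carries the last stage.
All stages carried — the shareholder prevails.

shareholder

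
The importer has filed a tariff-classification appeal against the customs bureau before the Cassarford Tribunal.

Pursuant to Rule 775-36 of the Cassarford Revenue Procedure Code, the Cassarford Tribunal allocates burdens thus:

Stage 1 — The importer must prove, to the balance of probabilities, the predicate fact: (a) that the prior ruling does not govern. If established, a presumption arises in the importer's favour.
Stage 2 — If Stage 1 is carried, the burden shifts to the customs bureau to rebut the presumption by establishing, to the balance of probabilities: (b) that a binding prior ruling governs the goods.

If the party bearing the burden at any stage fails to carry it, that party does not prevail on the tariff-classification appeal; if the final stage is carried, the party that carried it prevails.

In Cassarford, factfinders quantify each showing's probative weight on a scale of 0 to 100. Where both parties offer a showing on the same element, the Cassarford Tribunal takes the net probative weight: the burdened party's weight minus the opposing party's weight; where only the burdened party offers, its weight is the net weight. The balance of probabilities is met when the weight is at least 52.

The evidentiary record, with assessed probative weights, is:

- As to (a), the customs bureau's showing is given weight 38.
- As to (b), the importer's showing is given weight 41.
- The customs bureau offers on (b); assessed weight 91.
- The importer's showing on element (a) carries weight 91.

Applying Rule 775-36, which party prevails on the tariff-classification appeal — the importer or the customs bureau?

importer

Stage 1 (importer, the balance of probabilities, weight is at least 52): (a) net 91−38=53 ≥ 52 — meets.
  Stage 1 carried; the burden shifts to the customs bureau.
Stage 2 (customs bureau, the balance of probabilities, weight is at least 52): (b) net 91−41=50 < 52 — fails.
  Not every element is met, so the customs bureau fails to carry Stage 2.
The analysis ends at Stage 2; the importer prevails.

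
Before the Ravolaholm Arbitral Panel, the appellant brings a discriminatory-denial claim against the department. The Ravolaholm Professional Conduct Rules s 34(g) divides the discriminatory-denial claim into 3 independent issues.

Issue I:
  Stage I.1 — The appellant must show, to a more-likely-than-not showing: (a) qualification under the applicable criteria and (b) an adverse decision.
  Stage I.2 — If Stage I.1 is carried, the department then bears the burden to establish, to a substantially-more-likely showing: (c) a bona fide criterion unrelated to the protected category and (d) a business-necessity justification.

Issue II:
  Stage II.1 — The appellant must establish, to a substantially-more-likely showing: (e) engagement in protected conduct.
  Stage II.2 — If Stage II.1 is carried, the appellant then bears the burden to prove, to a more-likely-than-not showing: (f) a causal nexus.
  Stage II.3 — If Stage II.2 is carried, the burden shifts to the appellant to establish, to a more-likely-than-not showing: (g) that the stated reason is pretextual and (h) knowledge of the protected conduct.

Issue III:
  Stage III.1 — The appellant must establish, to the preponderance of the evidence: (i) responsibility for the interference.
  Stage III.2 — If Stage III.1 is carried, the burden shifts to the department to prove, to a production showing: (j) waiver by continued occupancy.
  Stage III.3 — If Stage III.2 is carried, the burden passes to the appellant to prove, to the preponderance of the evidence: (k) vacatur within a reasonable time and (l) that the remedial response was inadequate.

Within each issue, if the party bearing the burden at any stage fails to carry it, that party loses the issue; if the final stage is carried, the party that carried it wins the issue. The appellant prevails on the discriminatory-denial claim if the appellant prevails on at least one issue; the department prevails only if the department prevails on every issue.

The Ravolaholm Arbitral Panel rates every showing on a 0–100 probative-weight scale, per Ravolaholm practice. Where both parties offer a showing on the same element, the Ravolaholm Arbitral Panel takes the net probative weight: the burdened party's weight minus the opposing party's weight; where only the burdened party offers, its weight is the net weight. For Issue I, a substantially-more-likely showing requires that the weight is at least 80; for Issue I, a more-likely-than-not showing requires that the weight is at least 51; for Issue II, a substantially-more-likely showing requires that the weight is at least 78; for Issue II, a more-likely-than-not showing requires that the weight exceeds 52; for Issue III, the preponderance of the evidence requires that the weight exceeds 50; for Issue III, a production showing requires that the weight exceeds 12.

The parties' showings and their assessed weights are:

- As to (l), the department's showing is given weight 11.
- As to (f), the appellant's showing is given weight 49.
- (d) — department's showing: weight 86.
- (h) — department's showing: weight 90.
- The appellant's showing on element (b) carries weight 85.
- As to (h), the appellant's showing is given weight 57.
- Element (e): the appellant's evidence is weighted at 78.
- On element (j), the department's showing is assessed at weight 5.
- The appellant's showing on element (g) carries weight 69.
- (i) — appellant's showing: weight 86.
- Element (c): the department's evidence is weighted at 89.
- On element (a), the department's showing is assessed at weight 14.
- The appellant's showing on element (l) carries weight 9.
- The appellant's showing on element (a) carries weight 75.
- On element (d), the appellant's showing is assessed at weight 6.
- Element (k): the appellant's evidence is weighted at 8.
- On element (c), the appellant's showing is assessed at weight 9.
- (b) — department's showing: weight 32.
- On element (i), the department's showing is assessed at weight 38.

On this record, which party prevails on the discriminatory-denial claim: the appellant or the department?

department

— Issue I —
Stage I.1 — burden on appellant; standard: a more-likely-than-not showing (weight is at least 51).
    (a): 75 − 14 = 61 ≥ 51 [met]
    (b): 85 − 32 = 53 ≥ 51 [met]
  Stage I.1 is satisfied; the onus moves to the department.
Stage I.2 — burden on department; standard: a substantially-more-likely showing (weight is at least 80).
    (c): 89 − 9 = 80 ≥ 80 [met]
    (d): 86 − 6 = 80 ≥ 80 [met]
  The department carries the last stage.
All stages carried — the department prevails on this issue.
— Issue II —
Stage II.1 (appellant, a substantially-more-likely showing, weight is at least 78): (e) 78 ≥ 78 — meets.
  Stage II.1 carried; the burden remains with the appellant.
Stage II.2 (appellant, a more-likely-than-not showing, weight exceeds 52): (f) 49 ≤ 52 — fails.
  Not every element is met, so the appellant fails to carry Stage II.2.
So the department prevails on this issue.
— Issue III —
At Stage III.1 the appellant must meet the preponderance of the evidence (weight exceeds 50): on (i) the weight is 86 less the opposing 38 gives net 48, which does not exceed 50, so (i) does not meet the standard.
  The appellant does not carry Stage III.1.
So the department prevails on this issue.
Per-issue: Issue I → department; Issue II → department; Issue III → department. The appellant must prevail on at least one issue; overall, the department prevails.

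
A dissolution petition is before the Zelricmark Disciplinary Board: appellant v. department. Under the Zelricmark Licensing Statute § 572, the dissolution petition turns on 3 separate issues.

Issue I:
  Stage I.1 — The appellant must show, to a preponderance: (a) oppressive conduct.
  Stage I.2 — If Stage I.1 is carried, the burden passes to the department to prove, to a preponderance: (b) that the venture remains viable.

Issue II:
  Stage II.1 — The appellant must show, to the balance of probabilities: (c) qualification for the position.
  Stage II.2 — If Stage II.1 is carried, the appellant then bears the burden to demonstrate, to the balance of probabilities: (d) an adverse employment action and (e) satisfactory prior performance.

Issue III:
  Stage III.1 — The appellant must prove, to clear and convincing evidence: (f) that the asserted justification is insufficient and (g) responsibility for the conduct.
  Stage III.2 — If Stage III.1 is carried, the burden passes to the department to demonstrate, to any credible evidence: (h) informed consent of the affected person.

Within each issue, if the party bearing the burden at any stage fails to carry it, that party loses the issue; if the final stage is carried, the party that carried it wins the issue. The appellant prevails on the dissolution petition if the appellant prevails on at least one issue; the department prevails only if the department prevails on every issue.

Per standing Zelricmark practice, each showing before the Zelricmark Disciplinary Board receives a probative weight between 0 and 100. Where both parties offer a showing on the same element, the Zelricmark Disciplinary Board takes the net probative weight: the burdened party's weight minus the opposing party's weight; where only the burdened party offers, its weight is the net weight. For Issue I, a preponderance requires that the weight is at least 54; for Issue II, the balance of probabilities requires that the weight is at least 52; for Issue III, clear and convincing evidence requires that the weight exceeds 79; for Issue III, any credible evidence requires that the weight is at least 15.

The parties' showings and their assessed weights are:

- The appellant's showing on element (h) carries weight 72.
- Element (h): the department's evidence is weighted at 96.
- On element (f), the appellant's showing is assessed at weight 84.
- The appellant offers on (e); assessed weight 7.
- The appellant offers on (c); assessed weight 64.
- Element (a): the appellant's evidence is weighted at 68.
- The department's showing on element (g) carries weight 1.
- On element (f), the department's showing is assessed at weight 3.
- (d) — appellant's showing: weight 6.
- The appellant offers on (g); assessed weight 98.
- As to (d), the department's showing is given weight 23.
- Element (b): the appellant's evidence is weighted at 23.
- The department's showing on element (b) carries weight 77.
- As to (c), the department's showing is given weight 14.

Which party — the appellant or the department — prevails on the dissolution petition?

— Issue I —
At Stage I.1 the appellant must meet a preponderance (weight is at least 54): on (a) the weight is 68, which does reach 54, so (a) meets the standard.
  All elements met. The burden passes to the department.
At Stage I.2 the department must meet a preponderance (weight is at least 54): on (b) the weight is 77 less the opposing 23 gives net 54, which does reach 54, so (b) meets the standard.
  The department carries the last stage.
Every stage carried; the department prevails on this issue.
— Issue II —
Stage II.1 (appellant, the balance of probabilities, weight is at least 52): (c) net 64−14=50 < 52 — fails.
  Stage II.1 not carried; the appellant fails its burden.
The department prevails on this issue.
— Issue III —
Stage III.1 — burden on appellant; standard: clear and convincing evidence (weight exceeds 79).
    (f): 84 − 3 = 81 > 79 [met]
    (g): 98 − 1 = 97 > 79 [met]
  Stage III.1 is satisfied; the onus moves to the department.
Stage III.2 — burden on department; standard: any credible evidence (weight is at least 15).
    (h): 96 − 72 = 24 ≥ 15 [met]
  All elements met at the final stage.
Every stage carried; the department prevails on this issue.
Per-issue: Issue I → department; Issue II → department; Issue III → department. The appellant must prevail on at least one issue; overall, the department prevails.

department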